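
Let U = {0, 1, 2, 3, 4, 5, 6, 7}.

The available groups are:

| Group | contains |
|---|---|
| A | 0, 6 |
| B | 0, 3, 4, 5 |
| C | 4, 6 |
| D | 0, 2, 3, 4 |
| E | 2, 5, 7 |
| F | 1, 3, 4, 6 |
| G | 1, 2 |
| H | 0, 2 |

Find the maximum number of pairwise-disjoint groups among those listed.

2

A, E are pairwise disjoint (A={0,6}; E={2,5,7}).
Every remaining group overlaps one of these, and no 3 of the listed groups are pairwise disjoint, so 2 is the maximum.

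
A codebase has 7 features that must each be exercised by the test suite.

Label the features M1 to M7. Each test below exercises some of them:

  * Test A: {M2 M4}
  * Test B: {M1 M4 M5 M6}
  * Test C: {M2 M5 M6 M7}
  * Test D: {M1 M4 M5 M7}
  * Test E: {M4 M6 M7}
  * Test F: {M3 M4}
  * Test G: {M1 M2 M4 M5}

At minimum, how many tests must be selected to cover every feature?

C and F and G together: C ∪ F ∪ G = {M1, M2, M3, M4, M5, M6, M7} — every feature is covered.
Only F contains M3, so F is forced; the remaining 5 features need at least 2 more tests (each remaining test adds at most 4) — so at least 3 tests are needed, and 3 is optimal.

3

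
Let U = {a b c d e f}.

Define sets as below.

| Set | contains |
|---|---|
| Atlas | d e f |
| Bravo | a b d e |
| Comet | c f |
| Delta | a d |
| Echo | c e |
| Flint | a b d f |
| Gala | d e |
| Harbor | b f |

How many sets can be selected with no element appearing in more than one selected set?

Delta, Echo, Harbor are pairwise disjoint (Delta={a,d}; Echo={c,e}; Harbor={b,f}).
Every remaining set overlaps one of these, and no 4 of the listed sets are pairwise disjoint, so 3 is the maximum.

3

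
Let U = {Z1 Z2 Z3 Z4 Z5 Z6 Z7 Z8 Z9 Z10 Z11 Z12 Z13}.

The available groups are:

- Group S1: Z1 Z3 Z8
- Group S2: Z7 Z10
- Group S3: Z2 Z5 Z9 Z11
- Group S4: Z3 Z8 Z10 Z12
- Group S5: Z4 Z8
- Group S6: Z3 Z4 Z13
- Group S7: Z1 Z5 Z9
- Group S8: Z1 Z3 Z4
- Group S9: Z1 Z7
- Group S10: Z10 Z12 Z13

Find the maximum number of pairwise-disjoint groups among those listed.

S3, S5, S9, S10 are pairwise disjoint (S3={Z2,Z5,Z9,Z11}; S5={Z4,Z8}; S9={Z1,Z7}; S10={Z10,Z12,Z13}).
Every remaining group overlaps one of these, and no 5 of the listed groups are pairwise disjoint, so 4 is the maximum.

4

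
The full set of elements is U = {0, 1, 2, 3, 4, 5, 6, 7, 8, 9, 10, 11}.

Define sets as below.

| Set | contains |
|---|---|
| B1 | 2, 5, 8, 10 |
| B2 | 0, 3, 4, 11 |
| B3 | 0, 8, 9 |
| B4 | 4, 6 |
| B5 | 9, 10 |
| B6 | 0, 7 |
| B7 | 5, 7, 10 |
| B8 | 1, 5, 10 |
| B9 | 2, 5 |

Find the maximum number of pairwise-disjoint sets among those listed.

B4, B5, B6, B9 are pairwise disjoint (B4={4,6}; B5={9,10}; B6={0,7}; B9={2,5}).
Every remaining set overlaps one of these, and no 5 of the listed sets are pairwise disjoint, so 4 is the maximum.

4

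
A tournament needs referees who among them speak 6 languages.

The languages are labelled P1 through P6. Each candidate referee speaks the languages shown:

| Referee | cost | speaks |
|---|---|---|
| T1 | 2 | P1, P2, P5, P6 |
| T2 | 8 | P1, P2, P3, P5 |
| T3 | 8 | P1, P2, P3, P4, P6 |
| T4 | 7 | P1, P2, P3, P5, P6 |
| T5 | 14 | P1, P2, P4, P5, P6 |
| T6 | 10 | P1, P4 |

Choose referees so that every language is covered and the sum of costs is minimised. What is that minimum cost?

T1, T3 together cover every language (T1 ∪ T3 = {P1, P2, P3, P4, P5, P6}); total cost 2 + 8 = 10.
No covering selection has total cost below 10.

10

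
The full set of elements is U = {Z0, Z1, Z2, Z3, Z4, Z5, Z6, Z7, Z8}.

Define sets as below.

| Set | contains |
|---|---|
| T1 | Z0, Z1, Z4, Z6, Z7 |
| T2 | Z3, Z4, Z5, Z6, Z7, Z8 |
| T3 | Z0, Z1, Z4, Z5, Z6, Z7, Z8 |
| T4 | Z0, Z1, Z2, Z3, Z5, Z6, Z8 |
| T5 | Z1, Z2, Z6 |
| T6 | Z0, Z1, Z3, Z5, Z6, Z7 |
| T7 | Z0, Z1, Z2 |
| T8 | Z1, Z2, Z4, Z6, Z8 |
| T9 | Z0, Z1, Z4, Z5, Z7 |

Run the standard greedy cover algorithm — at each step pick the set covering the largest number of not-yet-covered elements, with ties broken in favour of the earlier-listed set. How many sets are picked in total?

Greedy: pick T3 (covers 7 new) → pick T4 (covers 2 new). Total picks: 2.

2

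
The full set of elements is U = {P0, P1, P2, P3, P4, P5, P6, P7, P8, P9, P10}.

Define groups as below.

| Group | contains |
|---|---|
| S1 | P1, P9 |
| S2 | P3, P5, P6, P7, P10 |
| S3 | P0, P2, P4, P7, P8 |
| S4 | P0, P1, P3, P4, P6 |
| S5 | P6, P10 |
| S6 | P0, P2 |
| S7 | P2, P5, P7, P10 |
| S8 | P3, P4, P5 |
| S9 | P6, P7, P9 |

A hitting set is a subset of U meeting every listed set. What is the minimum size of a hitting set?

The 4 elements {P0, P4, P9, P10} hit every group.
The groups S1, S5, S6, S8 are pairwise disjoint, so any hitting set needs a separate element for each — at least 4. Hence 4 is optimal.

4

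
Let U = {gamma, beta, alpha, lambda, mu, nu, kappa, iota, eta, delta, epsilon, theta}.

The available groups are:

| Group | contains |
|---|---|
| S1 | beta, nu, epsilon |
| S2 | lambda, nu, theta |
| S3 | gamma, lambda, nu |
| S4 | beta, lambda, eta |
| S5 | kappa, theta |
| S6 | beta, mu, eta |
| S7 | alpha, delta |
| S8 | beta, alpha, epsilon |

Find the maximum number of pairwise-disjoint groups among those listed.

4

S3, S5, S6, S7 are pairwise disjoint (S3={gamma,lambda,nu}; S5={kappa,theta}; S6={beta,mu,eta}; S7={alpha,delta}).
Every remaining group overlaps one of these, and no 5 of the listed groups are pairwise disjoint, so 4 is the maximum.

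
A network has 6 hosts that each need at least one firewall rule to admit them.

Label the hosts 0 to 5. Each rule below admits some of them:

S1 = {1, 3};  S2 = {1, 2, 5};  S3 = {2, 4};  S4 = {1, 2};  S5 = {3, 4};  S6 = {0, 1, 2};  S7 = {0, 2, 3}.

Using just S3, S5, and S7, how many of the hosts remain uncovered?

Union of S3, S5, S7 = {0, 2, 3, 4}.
Not covered: 1, 5 — 2 hosts.

2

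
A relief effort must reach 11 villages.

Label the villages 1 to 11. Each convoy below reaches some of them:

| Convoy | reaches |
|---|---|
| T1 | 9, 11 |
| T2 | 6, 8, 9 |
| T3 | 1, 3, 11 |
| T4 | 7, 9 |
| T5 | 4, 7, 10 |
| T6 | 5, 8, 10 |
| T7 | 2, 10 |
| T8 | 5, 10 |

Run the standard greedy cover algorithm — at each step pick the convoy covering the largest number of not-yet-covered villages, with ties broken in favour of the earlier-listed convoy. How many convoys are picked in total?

5

Greedy: pick T2 (covers 3 new) → pick T3 (covers 3 new) → pick T5 (covers 3 new) → pick T6 (covers 1 new) → pick T7 (covers 1 new). Total picks: 5.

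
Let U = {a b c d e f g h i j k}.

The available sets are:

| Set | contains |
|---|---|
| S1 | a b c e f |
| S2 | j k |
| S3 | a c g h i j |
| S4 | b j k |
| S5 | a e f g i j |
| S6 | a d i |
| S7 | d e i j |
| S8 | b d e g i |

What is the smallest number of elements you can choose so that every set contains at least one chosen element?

3

Take T = {a, i, k}. Each listed set contains at least one of these, so T is a hitting set of size 3.
No choice of 2 elements meets every set, so 3 is the minimum.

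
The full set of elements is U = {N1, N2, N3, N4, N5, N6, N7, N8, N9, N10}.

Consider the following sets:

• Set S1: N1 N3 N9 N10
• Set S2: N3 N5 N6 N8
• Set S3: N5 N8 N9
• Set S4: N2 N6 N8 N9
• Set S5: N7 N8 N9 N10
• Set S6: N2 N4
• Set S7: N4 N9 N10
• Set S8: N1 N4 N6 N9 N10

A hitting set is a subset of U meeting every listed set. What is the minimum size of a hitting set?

The 3 elements {N1, N4, N8} hit every set.
No choice of 2 elements meets every set, so 3 is the minimum.

3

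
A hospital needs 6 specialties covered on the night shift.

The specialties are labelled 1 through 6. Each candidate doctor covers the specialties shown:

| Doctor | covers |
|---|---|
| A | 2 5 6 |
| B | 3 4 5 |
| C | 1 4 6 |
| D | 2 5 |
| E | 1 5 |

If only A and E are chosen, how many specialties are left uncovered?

Union of A, E = {1, 2, 5, 6}.
Not covered: 3, 4 — 2 specialties.

2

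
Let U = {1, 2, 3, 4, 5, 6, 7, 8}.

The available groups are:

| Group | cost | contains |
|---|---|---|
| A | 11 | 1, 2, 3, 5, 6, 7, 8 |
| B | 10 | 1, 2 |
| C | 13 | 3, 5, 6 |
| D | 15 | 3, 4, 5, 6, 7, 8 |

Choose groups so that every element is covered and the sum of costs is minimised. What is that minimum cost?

25

B, D together cover every element (B ∪ D = {1, 2, 3, 4, 5, 6, 7, 8}); total cost 10 + 15 = 25.
The greedy pick A, D costs 26; no covering selection beats 25.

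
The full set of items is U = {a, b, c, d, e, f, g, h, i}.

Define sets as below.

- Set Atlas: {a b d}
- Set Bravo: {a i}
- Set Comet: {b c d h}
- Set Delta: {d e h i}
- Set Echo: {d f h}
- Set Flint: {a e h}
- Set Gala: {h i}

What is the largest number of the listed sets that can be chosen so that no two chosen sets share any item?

2

Atlas, Gala are pairwise disjoint (Atlas={a,b,d}; Gala={h,i}).
Every remaining set overlaps one of these, and no 3 of the listed sets are pairwise disjoint, so 2 is the maximum.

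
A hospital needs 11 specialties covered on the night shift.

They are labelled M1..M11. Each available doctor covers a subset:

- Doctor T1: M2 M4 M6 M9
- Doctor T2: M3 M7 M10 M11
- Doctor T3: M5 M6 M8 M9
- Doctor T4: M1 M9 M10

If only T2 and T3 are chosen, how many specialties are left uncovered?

Union of T2, T3 = {M3, M5, M6, M7, M8, M9, M10, M11}.
Not covered: M1, M2, M4 — 3 specialties.

3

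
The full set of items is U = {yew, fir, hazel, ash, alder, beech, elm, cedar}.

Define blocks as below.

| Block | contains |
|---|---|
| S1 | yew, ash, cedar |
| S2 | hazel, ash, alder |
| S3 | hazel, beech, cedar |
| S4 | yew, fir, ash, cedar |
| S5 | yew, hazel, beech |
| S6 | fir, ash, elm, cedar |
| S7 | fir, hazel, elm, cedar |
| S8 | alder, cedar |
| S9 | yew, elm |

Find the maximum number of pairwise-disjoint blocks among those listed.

2

S5, S6 are pairwise disjoint (S5={yew,hazel,beech}; S6={fir,ash,elm,cedar}).
Every remaining block overlaps one of these, and no 3 of the listed blocks are pairwise disjoint, so 2 is the maximum.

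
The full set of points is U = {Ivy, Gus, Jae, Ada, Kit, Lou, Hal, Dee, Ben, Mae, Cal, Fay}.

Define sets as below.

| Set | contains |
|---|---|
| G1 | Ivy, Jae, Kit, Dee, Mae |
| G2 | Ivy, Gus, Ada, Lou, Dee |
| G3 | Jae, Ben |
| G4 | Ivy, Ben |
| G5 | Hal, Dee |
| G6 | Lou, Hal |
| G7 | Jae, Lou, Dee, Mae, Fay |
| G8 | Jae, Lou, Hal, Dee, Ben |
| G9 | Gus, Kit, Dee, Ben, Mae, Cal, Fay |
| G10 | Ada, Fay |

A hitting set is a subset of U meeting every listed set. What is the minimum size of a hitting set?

4

The 4 points {Ada, Lou, Dee, Ben} hit every set.
No choice of 3 points meets every set, so 4 is the minimum.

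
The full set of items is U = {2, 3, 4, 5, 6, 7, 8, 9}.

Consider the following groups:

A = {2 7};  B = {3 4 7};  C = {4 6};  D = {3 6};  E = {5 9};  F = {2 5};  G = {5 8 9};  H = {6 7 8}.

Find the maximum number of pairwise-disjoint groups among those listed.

3

A, C, G are pairwise disjoint (A={2,7}; C={4,6}; G={5,8,9}).
Every remaining group overlaps one of these, and no 4 of the listed groups are pairwise disjoint, so 3 is the maximum.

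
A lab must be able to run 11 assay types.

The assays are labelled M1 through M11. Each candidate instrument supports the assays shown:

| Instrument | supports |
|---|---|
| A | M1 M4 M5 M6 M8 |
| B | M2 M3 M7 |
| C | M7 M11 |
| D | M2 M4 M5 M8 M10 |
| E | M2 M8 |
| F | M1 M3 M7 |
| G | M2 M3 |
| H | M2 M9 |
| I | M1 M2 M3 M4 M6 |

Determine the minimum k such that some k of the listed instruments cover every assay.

4

C and D and H and I together: C ∪ D ∪ H ∪ I = {M1, M2, M3, M4, M5, M6, M7, M8, M9, M10, M11} — every assay is covered.
No 3 of the 9 instruments cover everything (all 84 combinations miss at least one assay), so 4 is optimal.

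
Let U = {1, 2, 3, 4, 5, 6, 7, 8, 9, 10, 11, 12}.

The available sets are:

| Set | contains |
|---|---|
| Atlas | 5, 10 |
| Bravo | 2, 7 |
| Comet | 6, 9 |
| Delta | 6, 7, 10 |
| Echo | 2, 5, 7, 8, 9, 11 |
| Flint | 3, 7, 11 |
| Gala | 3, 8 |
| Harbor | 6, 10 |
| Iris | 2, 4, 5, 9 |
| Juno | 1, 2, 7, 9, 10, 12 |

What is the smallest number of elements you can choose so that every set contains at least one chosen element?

4

H = {5, 6, 7, 8} meets every set (each contains at least one member of H), and |H| = 4.
The sets Atlas, Bravo, Comet, Gala are pairwise disjoint, so any hitting set needs a separate element for each — at least 4. Hence 4 is optimal.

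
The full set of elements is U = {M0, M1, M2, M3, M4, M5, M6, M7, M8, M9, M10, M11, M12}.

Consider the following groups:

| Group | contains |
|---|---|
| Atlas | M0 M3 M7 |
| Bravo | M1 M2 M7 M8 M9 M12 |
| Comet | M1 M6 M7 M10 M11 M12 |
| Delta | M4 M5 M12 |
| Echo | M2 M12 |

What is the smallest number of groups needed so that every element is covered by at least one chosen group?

4

Atlas, Bravo, Comet, and Delta cover everything between them: the union {M0, M1, M2, M3, M4, M5, M6, M7, M8, M9, M10, M11, M12} is all of U.
Only Comet contains M6, so Comet is forced; the remaining 7 elements need at least 3 more groups (each remaining group adds at most 3) — so at least 4 groups are needed, and 4 is optimal.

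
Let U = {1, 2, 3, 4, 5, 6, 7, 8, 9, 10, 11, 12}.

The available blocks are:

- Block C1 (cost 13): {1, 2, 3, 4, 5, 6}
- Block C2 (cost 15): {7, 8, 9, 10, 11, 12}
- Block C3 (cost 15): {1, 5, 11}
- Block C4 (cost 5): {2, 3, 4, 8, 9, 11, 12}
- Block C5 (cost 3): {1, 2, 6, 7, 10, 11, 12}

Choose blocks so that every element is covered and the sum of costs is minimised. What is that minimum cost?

21

C1, C4, C5 together cover every element (C1 ∪ C4 ∪ C5 = {1, 2, 3, 4, 5, 6, 7, 8, 9, 10, 11, 12}); total cost 13 + 5 + 3 = 21.
No covering selection has total cost below 21.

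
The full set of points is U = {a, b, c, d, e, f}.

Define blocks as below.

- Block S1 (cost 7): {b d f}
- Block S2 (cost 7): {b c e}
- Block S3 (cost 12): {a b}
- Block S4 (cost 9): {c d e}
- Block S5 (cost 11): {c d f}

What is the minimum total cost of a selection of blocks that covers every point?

26

S1, S2, S3 together cover every point (S1 ∪ S2 ∪ S3 = {a, b, c, d, e, f}); total cost 7 + 7 + 12 = 26.
No covering selection has total cost below 26.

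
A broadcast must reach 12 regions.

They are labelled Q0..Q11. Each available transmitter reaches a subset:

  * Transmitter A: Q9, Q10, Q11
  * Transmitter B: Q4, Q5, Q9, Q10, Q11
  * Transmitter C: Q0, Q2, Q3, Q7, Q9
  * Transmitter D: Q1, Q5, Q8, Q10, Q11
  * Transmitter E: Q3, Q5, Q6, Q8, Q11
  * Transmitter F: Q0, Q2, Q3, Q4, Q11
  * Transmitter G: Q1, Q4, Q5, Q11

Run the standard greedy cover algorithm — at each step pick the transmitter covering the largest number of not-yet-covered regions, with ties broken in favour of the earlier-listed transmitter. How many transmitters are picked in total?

4

Greedy: pick B (covers 5 new) → pick C (covers 4 new) → pick D (covers 2 new) → pick E (covers 1 new). Total picks: 4.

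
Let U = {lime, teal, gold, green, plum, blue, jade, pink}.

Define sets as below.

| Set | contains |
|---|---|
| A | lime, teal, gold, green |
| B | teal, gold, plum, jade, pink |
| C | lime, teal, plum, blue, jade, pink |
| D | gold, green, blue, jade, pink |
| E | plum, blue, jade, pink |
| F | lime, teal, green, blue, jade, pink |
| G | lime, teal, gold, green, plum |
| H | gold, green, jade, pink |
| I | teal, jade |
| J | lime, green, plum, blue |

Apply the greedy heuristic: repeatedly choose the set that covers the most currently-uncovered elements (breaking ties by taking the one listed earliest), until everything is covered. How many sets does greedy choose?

Greedy: pick C (covers 6 new) → pick A (covers 2 new). Total picks: 2.

2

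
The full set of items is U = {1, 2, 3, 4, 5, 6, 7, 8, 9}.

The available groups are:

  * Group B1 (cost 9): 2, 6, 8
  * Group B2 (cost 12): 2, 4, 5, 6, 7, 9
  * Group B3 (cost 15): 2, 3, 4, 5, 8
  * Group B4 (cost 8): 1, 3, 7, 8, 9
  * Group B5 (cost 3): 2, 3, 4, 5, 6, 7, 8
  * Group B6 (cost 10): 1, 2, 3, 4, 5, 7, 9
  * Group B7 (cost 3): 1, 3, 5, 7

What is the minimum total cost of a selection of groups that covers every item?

B4, B5 together cover every item (B4 ∪ B5 = {1, 2, 3, 4, 5, 6, 7, 8, 9}); total cost 8 + 3 = 11.
The greedy pick B5, B7, B4 costs 14; no covering selection beats 11.

11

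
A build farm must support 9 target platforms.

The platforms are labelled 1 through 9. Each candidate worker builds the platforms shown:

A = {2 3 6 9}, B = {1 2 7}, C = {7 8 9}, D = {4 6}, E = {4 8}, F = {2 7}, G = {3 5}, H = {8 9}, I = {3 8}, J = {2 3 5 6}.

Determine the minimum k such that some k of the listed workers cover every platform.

B and C and D and G together: B ∪ C ∪ D ∪ G = {1, 2, 3, 4, 5, 6, 7, 8, 9} — every platform is covered.
No 3 of the 10 workers cover everything (all 120 combinations miss at least one platform), so 4 is optimal.

4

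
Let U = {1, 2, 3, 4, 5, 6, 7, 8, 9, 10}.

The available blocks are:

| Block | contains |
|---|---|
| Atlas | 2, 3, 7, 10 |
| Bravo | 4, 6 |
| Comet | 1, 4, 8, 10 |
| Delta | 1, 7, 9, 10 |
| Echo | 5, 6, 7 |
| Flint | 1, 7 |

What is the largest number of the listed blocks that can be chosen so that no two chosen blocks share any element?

Comet, Echo are pairwise disjoint (Comet={1,4,8,10}; Echo={5,6,7}).
Every remaining block overlaps one of these, and no 3 of the listed blocks are pairwise disjoint, so 2 is the maximum.

2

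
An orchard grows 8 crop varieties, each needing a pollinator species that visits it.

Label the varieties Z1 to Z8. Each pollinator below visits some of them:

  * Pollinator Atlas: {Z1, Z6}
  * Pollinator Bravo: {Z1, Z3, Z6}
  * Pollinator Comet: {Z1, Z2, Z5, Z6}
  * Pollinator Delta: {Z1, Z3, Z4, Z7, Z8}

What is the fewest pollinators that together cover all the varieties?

2

Take {Comet, Delta}. Their union is {Z1, Z2, Z3, Z4, Z5, Z6, Z7, Z8}, which is all 8 varieties.
No single pollinator has all 8 varieties (the largest, Delta, has 5), so 2 is optimal.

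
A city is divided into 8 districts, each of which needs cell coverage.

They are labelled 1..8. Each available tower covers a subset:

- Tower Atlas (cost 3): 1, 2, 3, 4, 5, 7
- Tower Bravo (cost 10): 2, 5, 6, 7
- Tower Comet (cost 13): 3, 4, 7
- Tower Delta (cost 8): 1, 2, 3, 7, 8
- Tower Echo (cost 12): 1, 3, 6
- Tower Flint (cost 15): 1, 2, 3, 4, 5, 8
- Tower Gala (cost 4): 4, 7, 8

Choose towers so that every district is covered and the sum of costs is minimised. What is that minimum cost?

Atlas, Bravo, Gala together cover every district (Atlas ∪ Bravo ∪ Gala = {1, 2, 3, 4, 5, 6, 7, 8}); total cost 3 + 10 + 4 = 17.
No covering selection has total cost below 17.

17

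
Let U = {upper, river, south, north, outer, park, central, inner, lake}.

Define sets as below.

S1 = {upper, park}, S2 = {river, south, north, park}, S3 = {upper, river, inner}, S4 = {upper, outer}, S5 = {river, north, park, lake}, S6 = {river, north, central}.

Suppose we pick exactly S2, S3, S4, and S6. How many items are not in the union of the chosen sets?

Union of S2, S3, S4, S6 = {upper, river, south, north, outer, park, central, inner}.
Not covered: lake — 1 item.

1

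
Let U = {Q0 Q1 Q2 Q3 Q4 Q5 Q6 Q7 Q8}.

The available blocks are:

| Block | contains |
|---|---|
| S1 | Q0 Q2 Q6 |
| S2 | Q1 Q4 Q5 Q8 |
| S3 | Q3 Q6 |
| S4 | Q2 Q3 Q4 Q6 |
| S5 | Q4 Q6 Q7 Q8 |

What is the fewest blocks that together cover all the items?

4

S1 and S2 and S4 and S5 together: S1 ∪ S2 ∪ S4 ∪ S5 = {Q0, Q1, Q2, Q3, Q4, Q5, Q6, Q7, Q8} — every item is covered.
Only S5 contains Q7, so S5 is forced; the remaining 5 items need at least 3 more blocks (each remaining block adds at most 2) — so at least 4 blocks are needed, and 4 is optimal.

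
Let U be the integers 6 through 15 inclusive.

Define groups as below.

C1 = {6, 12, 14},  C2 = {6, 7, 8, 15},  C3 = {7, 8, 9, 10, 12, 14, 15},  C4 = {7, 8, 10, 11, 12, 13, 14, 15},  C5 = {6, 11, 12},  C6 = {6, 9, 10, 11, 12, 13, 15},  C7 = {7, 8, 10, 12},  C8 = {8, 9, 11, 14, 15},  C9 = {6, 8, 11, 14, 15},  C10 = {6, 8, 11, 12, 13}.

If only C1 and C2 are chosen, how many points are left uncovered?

Union of C1, C2 = {6, 7, 8, 12, 14, 15}.
Not covered: 9, 10, 11, 13 — 4 points.

4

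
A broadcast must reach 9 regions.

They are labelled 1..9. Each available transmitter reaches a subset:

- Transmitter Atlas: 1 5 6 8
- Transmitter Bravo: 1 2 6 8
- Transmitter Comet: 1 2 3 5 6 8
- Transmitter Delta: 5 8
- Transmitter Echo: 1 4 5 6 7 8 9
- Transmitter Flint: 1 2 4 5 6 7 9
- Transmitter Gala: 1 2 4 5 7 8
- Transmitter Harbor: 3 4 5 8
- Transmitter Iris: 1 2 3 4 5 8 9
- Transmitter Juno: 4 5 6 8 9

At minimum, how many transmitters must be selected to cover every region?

2

Take {Flint, Harbor}. Their union is {1, 2, 3, 4, 5, 6, 7, 8, 9}, which is all 9 regions.
No single transmitter has all 9 regions (the largest, Echo, has 7), so 2 is optimal.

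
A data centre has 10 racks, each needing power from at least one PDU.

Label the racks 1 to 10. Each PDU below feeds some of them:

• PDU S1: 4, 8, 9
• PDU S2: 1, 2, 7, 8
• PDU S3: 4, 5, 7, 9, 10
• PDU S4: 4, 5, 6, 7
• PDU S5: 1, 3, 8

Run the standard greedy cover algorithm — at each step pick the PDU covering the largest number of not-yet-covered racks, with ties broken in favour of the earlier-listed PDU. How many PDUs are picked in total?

4

Greedy: pick S3 (covers 5 new) → pick S2 (covers 3 new) → pick S4 (covers 1 new) → pick S5 (covers 1 new). Total picks: 4.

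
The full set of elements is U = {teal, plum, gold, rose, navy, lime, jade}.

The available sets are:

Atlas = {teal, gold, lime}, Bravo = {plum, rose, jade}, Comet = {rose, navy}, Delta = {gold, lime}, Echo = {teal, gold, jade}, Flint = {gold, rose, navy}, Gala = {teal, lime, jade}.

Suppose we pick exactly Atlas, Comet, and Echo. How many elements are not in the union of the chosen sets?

1

Union of Atlas, Comet, Echo = {teal, gold, rose, navy, lime, jade}.
Not covered: plum — 1 element.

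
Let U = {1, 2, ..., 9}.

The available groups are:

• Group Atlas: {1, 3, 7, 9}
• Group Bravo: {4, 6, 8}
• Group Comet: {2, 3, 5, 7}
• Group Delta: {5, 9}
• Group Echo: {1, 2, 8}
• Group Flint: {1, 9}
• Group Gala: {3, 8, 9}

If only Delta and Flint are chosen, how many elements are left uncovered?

Union of Delta, Flint = {1, 5, 9}.
Not covered: 2, 3, 4, 6, 7, 8 — 6 elements.

6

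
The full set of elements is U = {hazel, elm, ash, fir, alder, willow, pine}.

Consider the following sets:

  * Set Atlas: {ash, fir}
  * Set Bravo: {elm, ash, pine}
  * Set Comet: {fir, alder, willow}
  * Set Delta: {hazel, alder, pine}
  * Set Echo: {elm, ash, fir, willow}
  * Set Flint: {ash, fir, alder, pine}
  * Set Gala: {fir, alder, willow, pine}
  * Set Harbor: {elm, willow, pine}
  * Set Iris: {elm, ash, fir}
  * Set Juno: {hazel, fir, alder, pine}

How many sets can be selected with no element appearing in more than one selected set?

Atlas, Delta are pairwise disjoint (Atlas={ash,fir}; Delta={hazel,alder,pine}).
Every remaining set overlaps one of these, and no 3 of the listed sets are pairwise disjoint, so 2 is the maximum.

2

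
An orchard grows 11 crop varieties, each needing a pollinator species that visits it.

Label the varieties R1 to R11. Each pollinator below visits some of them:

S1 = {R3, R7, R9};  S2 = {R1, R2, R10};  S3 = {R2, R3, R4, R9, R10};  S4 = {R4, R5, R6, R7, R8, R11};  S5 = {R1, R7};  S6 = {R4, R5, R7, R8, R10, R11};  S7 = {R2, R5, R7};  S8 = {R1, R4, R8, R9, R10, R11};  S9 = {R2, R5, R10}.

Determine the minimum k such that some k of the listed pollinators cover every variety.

3

S2 and S3 and S4 together: S2 ∪ S3 ∪ S4 = {R1, R2, R3, R4, R5, R6, R7, R8, R9, R10, R11} — every variety is covered.
Only S4 contains R6, so S4 is forced; the remaining 5 varieties need at least 2 more pollinators (each remaining pollinator adds at most 4) — so at least 3 pollinators are needed, and 3 is optimal.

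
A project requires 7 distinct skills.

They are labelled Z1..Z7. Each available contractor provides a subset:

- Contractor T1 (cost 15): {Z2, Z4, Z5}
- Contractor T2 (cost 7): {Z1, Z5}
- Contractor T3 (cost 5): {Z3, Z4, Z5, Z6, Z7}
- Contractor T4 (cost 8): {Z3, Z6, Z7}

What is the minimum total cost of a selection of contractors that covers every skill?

27

T1, T2, T3 together cover every skill (T1 ∪ T2 ∪ T3 = {Z1, Z2, Z3, Z4, Z5, Z6, Z7}); total cost 15 + 7 + 5 = 27.
No covering selection has total cost below 27.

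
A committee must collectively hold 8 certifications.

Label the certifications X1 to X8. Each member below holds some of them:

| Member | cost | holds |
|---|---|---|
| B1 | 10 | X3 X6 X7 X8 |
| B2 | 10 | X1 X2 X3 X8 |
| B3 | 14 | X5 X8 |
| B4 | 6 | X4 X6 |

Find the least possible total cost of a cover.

40

B1, B2, B3, B4 together cover every certification (B1 ∪ B2 ∪ B3 ∪ B4 = {X1, X2, X3, X4, X5, X6, X7, X8}); total cost 10 + 10 + 14 + 6 = 40.
No covering selection has total cost below 40.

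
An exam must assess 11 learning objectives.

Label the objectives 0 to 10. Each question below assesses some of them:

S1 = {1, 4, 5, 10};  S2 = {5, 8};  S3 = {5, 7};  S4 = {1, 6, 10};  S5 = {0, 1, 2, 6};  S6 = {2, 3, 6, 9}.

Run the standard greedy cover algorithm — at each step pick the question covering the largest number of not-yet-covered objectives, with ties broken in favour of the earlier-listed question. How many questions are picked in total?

Greedy: pick S1 (covers 4 new) → pick S6 (covers 4 new) → pick S2 (covers 1 new) → pick S3 (covers 1 new) → pick S5 (covers 1 new). Total picks: 5.

5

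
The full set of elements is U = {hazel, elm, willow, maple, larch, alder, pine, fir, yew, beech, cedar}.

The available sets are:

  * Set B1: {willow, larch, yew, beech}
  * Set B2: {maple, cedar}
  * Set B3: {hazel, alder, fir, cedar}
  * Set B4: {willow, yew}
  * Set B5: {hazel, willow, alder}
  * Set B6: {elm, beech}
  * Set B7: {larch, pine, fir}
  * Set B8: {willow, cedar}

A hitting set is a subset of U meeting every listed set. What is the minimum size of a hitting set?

The 4 elements {willow, maple, fir, beech} hit every set.
The sets B2, B5, B6, B7 are pairwise disjoint, so any hitting set needs a separate element for each — at least 4. Hence 4 is optimal.

4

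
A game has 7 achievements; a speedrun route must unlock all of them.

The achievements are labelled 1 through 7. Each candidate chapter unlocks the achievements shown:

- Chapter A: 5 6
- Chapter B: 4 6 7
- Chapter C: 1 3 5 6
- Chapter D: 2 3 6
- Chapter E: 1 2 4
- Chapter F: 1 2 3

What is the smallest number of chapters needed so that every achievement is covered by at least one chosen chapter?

3

Take {B, C, F}. Their union is {1, 2, 3, 4, 5, 6, 7}, which is all 7 achievements.
Only B contains 7, so B is forced; the remaining 4 achievements need at least 2 more chapters (each remaining chapter adds at most 3) — so at least 3 chapters are needed, and 3 is optimal.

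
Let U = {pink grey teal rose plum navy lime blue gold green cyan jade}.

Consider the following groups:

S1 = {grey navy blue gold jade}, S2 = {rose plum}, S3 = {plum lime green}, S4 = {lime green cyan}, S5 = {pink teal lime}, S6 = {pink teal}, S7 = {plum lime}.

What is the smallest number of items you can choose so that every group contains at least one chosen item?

4

H = {teal, plum, gold, green} meets every group (each contains at least one member of H), and |H| = 4.
The groups S1, S2, S4, S6 are pairwise disjoint, so any hitting set needs a separate item for each — at least 4. Hence 4 is optimal.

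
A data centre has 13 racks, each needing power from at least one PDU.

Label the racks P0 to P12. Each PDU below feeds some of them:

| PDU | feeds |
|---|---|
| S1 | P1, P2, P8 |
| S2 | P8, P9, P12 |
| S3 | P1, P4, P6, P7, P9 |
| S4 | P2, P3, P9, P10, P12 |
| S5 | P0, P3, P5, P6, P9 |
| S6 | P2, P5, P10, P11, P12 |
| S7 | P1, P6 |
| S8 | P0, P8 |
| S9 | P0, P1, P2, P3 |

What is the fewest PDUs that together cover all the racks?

S1 and S3 and S6 and S9 together: S1 ∪ S3 ∪ S6 ∪ S9 = {P0, P1, P2, P3, P4, P5, P6, P7, P8, P9, P10, P11, P12} — every rack is covered.
No 3 of the 9 PDUs cover everything (all 84 combinations miss at least one rack), so 4 is optimal.

4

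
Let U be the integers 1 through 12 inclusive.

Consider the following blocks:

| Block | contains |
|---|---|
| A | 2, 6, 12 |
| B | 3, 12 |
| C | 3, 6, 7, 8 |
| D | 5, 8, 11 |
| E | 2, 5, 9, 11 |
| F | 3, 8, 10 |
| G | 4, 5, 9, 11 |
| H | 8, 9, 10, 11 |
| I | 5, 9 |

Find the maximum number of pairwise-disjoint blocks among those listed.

3

A, F, I are pairwise disjoint (A={2,6,12}; F={3,8,10}; I={5,9}).
Every remaining block overlaps one of these, and no 4 of the listed blocks are pairwise disjoint, so 3 is the maximum.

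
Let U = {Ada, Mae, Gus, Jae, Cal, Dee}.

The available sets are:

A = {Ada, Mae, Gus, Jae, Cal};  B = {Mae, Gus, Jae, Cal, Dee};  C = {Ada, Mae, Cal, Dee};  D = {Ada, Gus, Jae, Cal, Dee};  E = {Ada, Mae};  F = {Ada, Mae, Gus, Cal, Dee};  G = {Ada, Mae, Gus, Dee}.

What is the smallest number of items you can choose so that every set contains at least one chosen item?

2

H = {Mae, Gus} meets every set (each contains at least one member of H), and |H| = 2.
No single item lies in every set, so at least 2 are needed and 2 is optimal.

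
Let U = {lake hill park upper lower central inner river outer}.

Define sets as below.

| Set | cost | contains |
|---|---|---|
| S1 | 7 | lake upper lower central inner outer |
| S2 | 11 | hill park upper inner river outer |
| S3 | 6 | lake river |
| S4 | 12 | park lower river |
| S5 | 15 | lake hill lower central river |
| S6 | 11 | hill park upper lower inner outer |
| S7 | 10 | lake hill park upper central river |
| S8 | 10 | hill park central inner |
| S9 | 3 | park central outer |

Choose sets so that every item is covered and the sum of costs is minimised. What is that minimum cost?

17

S1, S7 together cover every item (S1 ∪ S7 = {lake, hill, park, upper, lower, central, inner, river, outer}); total cost 7 + 10 = 17.
The greedy pick S9, S1, S7 costs 20; no covering selection beats 17.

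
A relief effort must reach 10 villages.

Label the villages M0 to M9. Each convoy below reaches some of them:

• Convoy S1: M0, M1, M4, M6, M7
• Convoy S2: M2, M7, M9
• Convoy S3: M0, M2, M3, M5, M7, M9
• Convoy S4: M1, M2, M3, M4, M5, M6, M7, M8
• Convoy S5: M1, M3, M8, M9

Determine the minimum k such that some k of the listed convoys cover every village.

2

Take {S3, S4}. Their union is {M0, M1, M2, M3, M4, M5, M6, M7, M8, M9}, which is all 10 villages.
No single convoy has all 10 villages (the largest, S4, has 8), so 2 is optimal.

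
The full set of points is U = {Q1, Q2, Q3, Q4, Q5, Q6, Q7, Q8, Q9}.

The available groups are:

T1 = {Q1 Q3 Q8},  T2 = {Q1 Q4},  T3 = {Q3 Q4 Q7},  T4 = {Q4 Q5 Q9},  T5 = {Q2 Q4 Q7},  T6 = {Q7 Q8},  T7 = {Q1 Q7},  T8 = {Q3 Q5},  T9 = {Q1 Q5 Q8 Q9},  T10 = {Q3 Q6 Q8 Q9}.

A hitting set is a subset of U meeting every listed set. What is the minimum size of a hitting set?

4

H = {Q1, Q5, Q6, Q7} meets every group (each contains at least one member of H), and |H| = 4.
No choice of 3 points meets every group, so 4 is the minimum.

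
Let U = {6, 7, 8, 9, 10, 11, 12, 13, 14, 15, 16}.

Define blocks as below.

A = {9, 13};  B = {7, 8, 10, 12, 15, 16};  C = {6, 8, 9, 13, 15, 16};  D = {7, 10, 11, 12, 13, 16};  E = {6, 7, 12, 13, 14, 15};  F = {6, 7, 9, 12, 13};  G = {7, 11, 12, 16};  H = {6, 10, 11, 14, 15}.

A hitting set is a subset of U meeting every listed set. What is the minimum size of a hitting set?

3

T = {10, 11, 13} meets every block (each contains at least one member of T), and |T| = 3.
No choice of 2 points meets every block, so 3 is the minimum.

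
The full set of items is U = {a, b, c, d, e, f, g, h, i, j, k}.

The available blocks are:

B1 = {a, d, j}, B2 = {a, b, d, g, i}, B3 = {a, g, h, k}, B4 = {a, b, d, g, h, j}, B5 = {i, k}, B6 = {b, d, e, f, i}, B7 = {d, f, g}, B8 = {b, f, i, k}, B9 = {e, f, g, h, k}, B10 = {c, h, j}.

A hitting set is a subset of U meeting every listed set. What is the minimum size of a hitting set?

3

Take T = {g, i, j}. Each listed block contains at least one of these, so T is a hitting set of size 3.
The blocks B5, B7, B10 are pairwise disjoint, so any hitting set needs a separate item for each — at least 3. Hence 3 is optimal.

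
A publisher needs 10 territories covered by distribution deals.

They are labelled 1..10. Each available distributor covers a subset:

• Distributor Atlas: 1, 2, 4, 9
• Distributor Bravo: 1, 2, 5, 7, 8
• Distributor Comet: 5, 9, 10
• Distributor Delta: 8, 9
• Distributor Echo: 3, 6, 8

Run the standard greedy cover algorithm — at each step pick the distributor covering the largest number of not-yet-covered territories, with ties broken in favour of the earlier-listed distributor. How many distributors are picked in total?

Greedy: pick Bravo (covers 5 new) → pick Atlas (covers 2 new) → pick Echo (covers 2 new) → pick Comet (covers 1 new). Total picks: 4.

4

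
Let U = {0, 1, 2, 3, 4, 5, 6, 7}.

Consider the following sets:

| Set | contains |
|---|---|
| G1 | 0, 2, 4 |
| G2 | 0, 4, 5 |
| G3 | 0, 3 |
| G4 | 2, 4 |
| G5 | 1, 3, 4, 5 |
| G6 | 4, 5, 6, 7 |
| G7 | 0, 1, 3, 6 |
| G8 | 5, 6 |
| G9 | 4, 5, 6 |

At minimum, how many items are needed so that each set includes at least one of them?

3

Take H = {0, 4, 5}. Each listed set contains at least one of these, so H is a hitting set of size 3.
The sets G3, G4, G8 are pairwise disjoint, so any hitting set needs a separate item for each — at least 3. Hence 3 is optimal.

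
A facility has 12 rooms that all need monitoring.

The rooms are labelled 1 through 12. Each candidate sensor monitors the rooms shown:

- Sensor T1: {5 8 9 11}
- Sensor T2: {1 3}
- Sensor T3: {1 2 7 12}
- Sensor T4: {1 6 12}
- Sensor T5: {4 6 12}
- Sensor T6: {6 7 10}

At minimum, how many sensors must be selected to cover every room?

5

T1 and T2 and T3 and T5 and T6 together: T1 ∪ T2 ∪ T3 ∪ T5 ∪ T6 = {1, 2, 3, 4, 5, 6, 7, 8, 9, 10, 11, 12} — every room is covered.
No 4 of the 6 sensors cover everything (all 15 combinations miss at least one room), so 5 is optimal.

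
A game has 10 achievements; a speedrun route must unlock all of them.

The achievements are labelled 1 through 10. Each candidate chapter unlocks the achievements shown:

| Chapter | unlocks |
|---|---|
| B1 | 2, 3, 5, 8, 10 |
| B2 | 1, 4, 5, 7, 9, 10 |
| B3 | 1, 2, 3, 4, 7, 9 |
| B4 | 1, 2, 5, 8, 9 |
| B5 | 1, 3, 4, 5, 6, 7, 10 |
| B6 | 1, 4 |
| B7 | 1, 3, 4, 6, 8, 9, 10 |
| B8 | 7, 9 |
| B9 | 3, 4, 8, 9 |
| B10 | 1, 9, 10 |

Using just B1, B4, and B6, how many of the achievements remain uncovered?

2

Union of B1, B4, B6 = {1, 2, 3, 4, 5, 8, 9, 10}.
Not covered: 6, 7 — 2 achievements.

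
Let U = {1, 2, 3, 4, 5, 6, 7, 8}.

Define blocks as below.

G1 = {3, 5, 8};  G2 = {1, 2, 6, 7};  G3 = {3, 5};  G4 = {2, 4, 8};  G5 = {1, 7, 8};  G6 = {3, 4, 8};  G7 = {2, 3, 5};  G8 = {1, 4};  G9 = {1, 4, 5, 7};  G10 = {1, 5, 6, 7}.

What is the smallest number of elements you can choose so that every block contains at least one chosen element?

3

H = {1, 3, 4} meets every block (each contains at least one member of H), and |H| = 3.
No choice of 2 elements meets every block, so 3 is the minimum.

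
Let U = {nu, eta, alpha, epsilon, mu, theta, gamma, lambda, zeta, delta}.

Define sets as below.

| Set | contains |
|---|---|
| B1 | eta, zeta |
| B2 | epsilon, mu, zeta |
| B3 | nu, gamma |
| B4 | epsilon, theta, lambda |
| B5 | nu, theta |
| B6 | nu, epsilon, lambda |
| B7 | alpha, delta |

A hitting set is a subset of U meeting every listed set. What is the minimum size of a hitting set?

The 4 elements {nu, lambda, zeta, delta} hit every set.
The sets B1, B3, B4, B7 are pairwise disjoint, so any hitting set needs a separate element for each — at least 4. Hence 4 is optimal.

4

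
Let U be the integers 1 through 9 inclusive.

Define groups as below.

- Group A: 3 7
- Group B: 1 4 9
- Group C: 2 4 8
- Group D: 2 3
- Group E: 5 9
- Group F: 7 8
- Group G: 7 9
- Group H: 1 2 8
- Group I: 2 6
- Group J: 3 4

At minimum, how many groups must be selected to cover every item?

5

E, F, H, I, and J cover everything between them: the union {1, 2, 3, 4, 5, 6, 7, 8, 9} is all of U.
No 4 of the 10 groups cover everything (all 210 combinations miss at least one item), so 5 is optimal.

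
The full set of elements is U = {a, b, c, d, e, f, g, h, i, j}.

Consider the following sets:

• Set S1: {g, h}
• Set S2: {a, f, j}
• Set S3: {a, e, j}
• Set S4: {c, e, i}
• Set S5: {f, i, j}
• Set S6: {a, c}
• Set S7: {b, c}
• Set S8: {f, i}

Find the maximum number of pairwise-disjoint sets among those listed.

4

S1, S3, S7, S8 are pairwise disjoint (S1={g,h}; S3={a,e,j}; S7={b,c}; S8={f,i}).
Every remaining set overlaps one of these, and no 5 of the listed sets are pairwise disjoint, so 4 is the maximum.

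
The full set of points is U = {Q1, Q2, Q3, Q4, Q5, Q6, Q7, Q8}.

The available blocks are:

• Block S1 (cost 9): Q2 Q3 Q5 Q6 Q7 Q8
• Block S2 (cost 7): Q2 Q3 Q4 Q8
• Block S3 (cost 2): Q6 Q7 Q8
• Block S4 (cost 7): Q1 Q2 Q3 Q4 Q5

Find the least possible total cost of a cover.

S3, S4 together cover every point (S3 ∪ S4 = {Q1, Q2, Q3, Q4, Q5, Q6, Q7, Q8}); total cost 2 + 7 = 9.
No covering selection has total cost below 9.

9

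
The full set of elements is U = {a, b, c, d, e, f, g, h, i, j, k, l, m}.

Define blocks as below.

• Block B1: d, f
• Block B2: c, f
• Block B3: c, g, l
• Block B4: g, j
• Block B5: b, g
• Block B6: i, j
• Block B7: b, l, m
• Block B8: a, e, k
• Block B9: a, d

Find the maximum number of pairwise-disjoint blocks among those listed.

4

B2, B5, B6, B9 are pairwise disjoint (B2={c,f}; B5={b,g}; B6={i,j}; B9={a,d}).
Every remaining block overlaps one of these, and no 5 of the listed blocks are pairwise disjoint, so 4 is the maximum.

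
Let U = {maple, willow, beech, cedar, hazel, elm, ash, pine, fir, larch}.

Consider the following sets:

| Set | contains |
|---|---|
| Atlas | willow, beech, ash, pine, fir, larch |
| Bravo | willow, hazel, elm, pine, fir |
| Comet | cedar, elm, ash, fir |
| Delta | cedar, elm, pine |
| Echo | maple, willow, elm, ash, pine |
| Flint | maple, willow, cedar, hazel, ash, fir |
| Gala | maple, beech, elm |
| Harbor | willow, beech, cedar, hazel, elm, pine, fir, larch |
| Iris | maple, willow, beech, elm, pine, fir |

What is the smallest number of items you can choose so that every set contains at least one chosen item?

H = {elm, ash} meets every set (each contains at least one member of H), and |H| = 2.
No single item lies in every set, so at least 2 are needed and 2 is optimal.

2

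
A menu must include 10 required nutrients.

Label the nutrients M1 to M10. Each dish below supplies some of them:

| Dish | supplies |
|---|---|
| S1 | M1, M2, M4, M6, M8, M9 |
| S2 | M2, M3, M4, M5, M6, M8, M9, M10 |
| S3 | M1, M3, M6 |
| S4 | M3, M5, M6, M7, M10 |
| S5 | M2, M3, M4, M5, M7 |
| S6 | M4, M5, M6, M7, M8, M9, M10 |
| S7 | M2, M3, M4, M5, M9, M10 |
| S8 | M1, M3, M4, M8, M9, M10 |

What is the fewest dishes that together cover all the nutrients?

2

S1 and S4 together: S1 ∪ S4 = {M1, M2, M3, M4, M5, M6, M7, M8, M9, M10} — every nutrient is covered.
No single dish has all 10 nutrients (the largest, S2, has 8), so 2 is optimal.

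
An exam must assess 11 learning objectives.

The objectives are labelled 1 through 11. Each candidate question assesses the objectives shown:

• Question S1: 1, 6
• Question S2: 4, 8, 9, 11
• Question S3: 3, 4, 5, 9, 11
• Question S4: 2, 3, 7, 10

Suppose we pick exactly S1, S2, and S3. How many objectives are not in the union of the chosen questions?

3

Union of S1, S2, S3 = {1, 3, 4, 5, 6, 8, 9, 11}.
Not covered: 2, 7, 10 — 3 objectives.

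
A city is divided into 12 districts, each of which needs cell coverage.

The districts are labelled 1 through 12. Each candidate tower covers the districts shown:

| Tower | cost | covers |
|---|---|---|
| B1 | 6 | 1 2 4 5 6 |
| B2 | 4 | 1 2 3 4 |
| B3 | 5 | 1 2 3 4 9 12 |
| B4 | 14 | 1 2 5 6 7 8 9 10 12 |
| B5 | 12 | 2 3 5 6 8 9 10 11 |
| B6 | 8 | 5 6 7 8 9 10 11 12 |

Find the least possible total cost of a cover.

B2, B6 together cover every district (B2 ∪ B6 = {1, 2, 3, 4, 5, 6, 7, 8, 9, 10, 11, 12}); total cost 4 + 8 = 12.
The greedy pick B3, B6 costs 13; no covering selection beats 12.

12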